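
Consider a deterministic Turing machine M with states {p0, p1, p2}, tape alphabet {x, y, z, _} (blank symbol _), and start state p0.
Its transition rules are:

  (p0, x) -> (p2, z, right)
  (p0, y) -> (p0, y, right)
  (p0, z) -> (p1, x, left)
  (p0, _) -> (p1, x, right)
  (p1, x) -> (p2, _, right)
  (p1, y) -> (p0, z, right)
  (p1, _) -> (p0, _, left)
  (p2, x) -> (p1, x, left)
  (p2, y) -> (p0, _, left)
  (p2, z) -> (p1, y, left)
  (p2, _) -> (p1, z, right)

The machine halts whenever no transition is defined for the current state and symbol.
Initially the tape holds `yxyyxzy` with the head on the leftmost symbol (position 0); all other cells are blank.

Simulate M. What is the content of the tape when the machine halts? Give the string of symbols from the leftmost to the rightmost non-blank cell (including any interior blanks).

zzzzzyy

state=p0 head=0 tape=[y]xyyxzy   (p0,y)→(p0,y,right)
state=p0 head=1 tape=y[x]yyxzy   (p0,x)→(p2,z,right)
state=p2 head=2 tape=yz[y]yxzy   (p2,y)→(p0,_,left)
state=p0 head=1 tape=y[z]_yxzy   (p0,z)→(p1,x,left)
state=p1 head=0 tape=[y]x_yxzy   (p1,y)→(p0,z,right)
state=p0 head=1 tape=z[x]_yxzy   (p0,x)→(p2,z,right)
state=p2 head=2 tape=zz[_]yxzy   (p2,_)→(p1,z,right)
state=p1 head=3 tape=zzz[y]xzy   (p1,y)→(p0,z,right)
state=p0 head=4 tape=zzzz[x]zy   (p0,x)→(p2,z,right)
state=p2 head=5 tape=zzzzz[z]y   (p2,z)→(p1,y,left)
state=p1 head=4 tape=zzzz[z]yy
The non-blank tape span at halt is zzzzzyy.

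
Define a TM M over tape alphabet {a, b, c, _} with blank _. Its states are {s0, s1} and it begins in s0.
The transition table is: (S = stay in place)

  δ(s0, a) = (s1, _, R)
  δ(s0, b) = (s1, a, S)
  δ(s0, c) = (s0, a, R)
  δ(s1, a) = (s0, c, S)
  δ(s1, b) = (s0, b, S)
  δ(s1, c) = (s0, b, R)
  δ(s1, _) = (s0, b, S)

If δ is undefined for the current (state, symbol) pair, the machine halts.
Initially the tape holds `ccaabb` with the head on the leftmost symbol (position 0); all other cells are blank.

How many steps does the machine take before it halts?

state=s0 head=0 tape=[c]caabb_   (s0,c)→(s0,a,R)
state=s0 head=1 tape=a[c]aabb_   (s0,c)→(s0,a,R)
state=s0 head=2 tape=aa[a]abb_   (s0,a)→(s1,_,R)
state=s1 head=3 tape=aa_[a]bb_   (s1,a)→(s0,c,S)
state=s0 head=3 tape=aa_[c]bb_   (s0,c)→(s0,a,R)
state=s0 head=4 tape=aa_a[b]b_   (s0,b)→(s1,a,S)
state=s1 head=4 tape=aa_a[a]b_   (s1,a)→(s0,c,S)
state=s0 head=4 tape=aa_a[c]b_   (s0,c)→(s0,a,R)
state=s0 head=5 tape=aa_aa[b]_   (s0,b)→(s1,a,S)
state=s1 head=5 tape=aa_aa[a]_   (s1,a)→(s0,c,S)
state=s0 head=5 tape=aa_aa[c]_   (s0,c)→(s0,a,R)
state=s0 head=6 tape=aa_aaa[_]
M halts after 11 transitions.

11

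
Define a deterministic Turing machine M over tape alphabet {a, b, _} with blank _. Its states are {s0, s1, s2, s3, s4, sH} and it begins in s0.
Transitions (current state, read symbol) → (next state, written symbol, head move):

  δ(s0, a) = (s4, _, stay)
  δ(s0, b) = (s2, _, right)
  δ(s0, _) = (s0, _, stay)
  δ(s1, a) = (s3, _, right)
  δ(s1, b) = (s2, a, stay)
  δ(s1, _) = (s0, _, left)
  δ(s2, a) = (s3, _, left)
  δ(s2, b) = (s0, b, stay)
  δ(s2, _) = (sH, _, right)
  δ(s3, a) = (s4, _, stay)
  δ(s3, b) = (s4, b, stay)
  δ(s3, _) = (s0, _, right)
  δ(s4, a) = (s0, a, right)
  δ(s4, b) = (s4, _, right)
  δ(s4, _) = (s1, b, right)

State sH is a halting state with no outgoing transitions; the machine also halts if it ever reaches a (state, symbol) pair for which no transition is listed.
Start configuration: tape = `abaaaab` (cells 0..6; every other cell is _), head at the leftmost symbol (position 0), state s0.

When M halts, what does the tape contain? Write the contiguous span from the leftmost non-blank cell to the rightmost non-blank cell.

s0 | [a]baaaab__   read a → write _, move stay, go to s4
s4 | [_]baaaab__   read _ → write b, move right, go to s1
s1 | b[b]aaaab__   read b → write a, move stay, go to s2
s2 | b[a]aaaab__   read a → write _, move left, go to s3
s3 | [b]_aaaab__   read b → write b, move stay, go to s4
s4 | [b]_aaaab__   read b → write _, move right, go to s4
s4 | _[_]aaaab__   read _ → write b, move right, go to s1
s1 | _b[a]aaab__   read a → write _, move right, go to s3
s3 | _b_[a]aab__   read a → write _, move stay, go to s4
s4 | _b_[_]aab__   read _ → write b, move right, go to s1
s1 | _b_b[a]ab__   read a → write _, move right, go to s3
s3 | _b_b_[a]b__   read a → write _, move stay, go to s4
s4 | _b_b_[_]b__   read _ → write b, move right, go to s1
s1 | _b_b_b[b]__   read b → write a, move stay, go to s2
s2 | _b_b_b[a]__   read a → write _, move left, go to s3
s3 | _b_b_[b]___   read b → write b, move stay, go to s4
s4 | _b_b_[b]___   read b → write _, move right, go to s4
s4 | _b_b__[_]__   read _ → write b, move right, go to s1
s1 | _b_b__b[_]_   read _ → write _, move left, go to s0
s0 | _b_b__[b]__   read b → write _, move right, go to s2
s2 | _b_b___[_]_   read _ → write _, move right, go to sH
sH | _b_b____[_]
The non-blank tape span at halt is b_b.

b_b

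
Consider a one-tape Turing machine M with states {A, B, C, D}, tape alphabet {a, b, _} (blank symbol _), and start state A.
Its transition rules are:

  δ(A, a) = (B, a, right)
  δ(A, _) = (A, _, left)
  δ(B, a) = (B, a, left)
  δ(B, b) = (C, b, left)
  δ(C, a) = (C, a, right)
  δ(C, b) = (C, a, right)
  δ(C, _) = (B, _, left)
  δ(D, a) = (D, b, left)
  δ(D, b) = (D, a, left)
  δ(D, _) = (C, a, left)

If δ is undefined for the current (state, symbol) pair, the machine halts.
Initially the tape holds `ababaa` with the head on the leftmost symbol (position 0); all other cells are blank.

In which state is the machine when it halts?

A | _[a]babaa_   read a → write a, move right, go to B
B | _a[b]abaa_   read b → write b, move left, go to C
C | _[a]babaa_   read a → write a, move right, go to C
C | _a[b]abaa_   read b → write a, move right, go to C
C | _aa[a]baa_   read a → write a, move right, go to C
C | _aaa[b]aa_   read b → write a, move right, go to C
C | _aaaa[a]a_   read a → write a, move right, go to C
C | _aaaaa[a]_   read a → write a, move right, go to C
C | _aaaaaa[_]   read _ → write _, move left, go to B
B | _aaaaa[a]_   read a → write a, move left, go to B
B | _aaaa[a]a_   read a → write a, move left, go to B
B | _aaa[a]aa_   read a → write a, move left, go to B
B | _aa[a]aaa_   read a → write a, move left, go to B
B | _a[a]aaaa_   read a → write a, move left, go to B
B | _[a]aaaaa_   read a → write a, move left, go to B
B | [_]aaaaaa_
No transition is defined for (B, _); M halts in state B.

B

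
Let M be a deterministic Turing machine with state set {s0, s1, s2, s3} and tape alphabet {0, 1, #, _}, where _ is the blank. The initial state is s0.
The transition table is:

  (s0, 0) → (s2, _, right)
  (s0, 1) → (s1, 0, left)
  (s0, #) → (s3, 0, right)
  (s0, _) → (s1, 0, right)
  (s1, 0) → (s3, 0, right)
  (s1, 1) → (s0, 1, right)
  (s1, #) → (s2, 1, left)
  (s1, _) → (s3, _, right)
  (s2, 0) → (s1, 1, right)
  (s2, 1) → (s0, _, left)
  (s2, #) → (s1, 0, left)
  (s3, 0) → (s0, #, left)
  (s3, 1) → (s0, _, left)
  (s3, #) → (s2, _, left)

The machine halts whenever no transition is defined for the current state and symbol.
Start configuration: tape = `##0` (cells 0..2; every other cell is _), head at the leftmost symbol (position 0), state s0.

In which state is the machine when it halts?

s3

state=s0 head=0 tape=[#]#0___   (s0,#)→(s3,0,right)
state=s3 head=1 tape=0[#]0___   (s3,#)→(s2,_,left)
state=s2 head=0 tape=[0]_0___   (s2,0)→(s1,1,right)
state=s1 head=1 tape=1[_]0___   (s1,_)→(s3,_,right)
state=s3 head=2 tape=1_[0]___   (s3,0)→(s0,#,left)
state=s0 head=1 tape=1[_]#___   (s0,_)→(s1,0,right)
state=s1 head=2 tape=10[#]___   (s1,#)→(s2,1,left)
state=s2 head=1 tape=1[0]1___   (s2,0)→(s1,1,right)
state=s1 head=2 tape=11[1]___   (s1,1)→(s0,1,right)
state=s0 head=3 tape=111[_]__   (s0,_)→(s1,0,right)
state=s1 head=4 tape=1110[_]_   (s1,_)→(s3,_,right)
state=s3 head=5 tape=1110_[_]
No transition is defined for (s3, _); M halts in state s3.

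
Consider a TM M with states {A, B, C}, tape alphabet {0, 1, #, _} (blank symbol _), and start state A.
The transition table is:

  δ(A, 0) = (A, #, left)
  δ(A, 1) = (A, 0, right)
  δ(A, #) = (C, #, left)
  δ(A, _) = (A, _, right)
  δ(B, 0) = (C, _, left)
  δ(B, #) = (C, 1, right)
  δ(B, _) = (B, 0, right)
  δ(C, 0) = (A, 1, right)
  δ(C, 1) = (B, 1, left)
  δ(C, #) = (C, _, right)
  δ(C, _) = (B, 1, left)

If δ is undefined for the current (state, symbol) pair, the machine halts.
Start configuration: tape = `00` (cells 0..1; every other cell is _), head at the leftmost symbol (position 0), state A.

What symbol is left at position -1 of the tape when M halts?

A | __[0]0   read 0 → write #, move left, go to A
A | _[_]#0   read _ → write _, move right, go to A
A | __[#]0   read # → write #, move left, go to C
C | _[_]#0   read _ → write 1, move left, go to B
B | [_]1#0   read _ → write 0, move right, go to B
B | 0[1]#0
Cell -1 holds 1 when M halts.

1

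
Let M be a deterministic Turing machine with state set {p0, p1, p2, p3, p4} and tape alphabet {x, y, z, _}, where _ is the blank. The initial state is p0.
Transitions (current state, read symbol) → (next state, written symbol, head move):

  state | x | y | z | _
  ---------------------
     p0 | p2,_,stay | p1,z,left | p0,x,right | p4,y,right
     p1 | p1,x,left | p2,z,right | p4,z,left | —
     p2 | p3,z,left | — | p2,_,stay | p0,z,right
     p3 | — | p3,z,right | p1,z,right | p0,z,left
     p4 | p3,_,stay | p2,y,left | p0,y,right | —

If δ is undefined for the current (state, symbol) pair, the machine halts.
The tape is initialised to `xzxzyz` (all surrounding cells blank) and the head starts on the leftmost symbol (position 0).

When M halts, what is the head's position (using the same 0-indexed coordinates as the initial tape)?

7

p0 | [x]zxzyz__   read x → write _, move stay, go to p2
p2 | [_]zxzyz__   read _ → write z, move right, go to p0
p0 | z[z]xzyz__   read z → write x, move right, go to p0
p0 | zx[x]zyz__   read x → write _, move stay, go to p2
p2 | zx[_]zyz__   read _ → write z, move right, go to p0
p0 | zxz[z]yz__   read z → write x, move right, go to p0
p0 | zxzx[y]z__   read y → write z, move left, go to p1
p1 | zxz[x]zz__   read x → write x, move left, go to p1
p1 | zx[z]xzz__   read z → write z, move left, go to p4
p4 | z[x]zxzz__   read x → write _, move stay, go to p3
p3 | z[_]zxzz__   read _ → write z, move left, go to p0
p0 | [z]zzxzz__   read z → write x, move right, go to p0
p0 | x[z]zxzz__   read z → write x, move right, go to p0
p0 | xx[z]xzz__   read z → write x, move right, go to p0
p0 | xxx[x]zz__   read x → write _, move stay, go to p2
p2 | xxx[_]zz__   read _ → write z, move right, go to p0
p0 | xxxz[z]z__   read z → write x, move right, go to p0
p0 | xxxzx[z]__   read z → write x, move right, go to p0
p0 | xxxzxx[_]_   read _ → write y, move right, go to p4
p4 | xxxzxxy[_]
At halt the head is at cell 7.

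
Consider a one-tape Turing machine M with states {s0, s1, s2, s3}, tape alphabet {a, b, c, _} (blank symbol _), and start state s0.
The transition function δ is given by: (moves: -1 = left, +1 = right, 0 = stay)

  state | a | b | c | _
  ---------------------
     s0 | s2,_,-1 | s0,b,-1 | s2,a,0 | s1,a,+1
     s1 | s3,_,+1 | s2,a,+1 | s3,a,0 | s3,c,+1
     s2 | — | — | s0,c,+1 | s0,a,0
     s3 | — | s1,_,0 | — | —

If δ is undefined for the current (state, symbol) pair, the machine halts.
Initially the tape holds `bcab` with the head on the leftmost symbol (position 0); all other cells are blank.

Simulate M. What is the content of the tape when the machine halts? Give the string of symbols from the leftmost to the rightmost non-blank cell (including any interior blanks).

aacaa

state=s0 head=0 tape=_[b]cab_   (s0,b)→(s0,b,-1)
state=s0 head=-1 tape=[_]bcab_   (s0,_)→(s1,a,+1)
state=s1 head=0 tape=a[b]cab_   (s1,b)→(s2,a,+1)
state=s2 head=1 tape=aa[c]ab_   (s2,c)→(s0,c,+1)
state=s0 head=2 tape=aac[a]b_   (s0,a)→(s2,_,-1)
state=s2 head=1 tape=aa[c]_b_   (s2,c)→(s0,c,+1)
state=s0 head=2 tape=aac[_]b_   (s0,_)→(s1,a,+1)
state=s1 head=3 tape=aaca[b]_   (s1,b)→(s2,a,+1)
state=s2 head=4 tape=aacaa[_]   (s2,_)→(s0,a,0)
state=s0 head=4 tape=aacaa[a]   (s0,a)→(s2,_,-1)
state=s2 head=3 tape=aaca[a]_
The non-blank tape span at halt is aacaa.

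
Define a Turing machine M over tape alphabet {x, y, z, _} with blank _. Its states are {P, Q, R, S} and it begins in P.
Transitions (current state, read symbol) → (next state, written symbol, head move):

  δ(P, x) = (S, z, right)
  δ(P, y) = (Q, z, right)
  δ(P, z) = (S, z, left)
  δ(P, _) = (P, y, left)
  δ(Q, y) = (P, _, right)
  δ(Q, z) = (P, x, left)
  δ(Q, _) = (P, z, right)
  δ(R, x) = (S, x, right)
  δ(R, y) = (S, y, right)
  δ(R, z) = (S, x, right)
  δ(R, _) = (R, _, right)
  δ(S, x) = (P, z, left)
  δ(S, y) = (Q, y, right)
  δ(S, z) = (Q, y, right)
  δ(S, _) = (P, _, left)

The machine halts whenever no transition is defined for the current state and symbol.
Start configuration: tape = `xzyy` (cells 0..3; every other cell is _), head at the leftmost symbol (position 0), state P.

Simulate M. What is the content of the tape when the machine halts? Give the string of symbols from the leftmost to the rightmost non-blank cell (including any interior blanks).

zy_zxy

state=P head=0 tape=[x]zyy__   (P,x)→(S,z,right)
state=S head=1 tape=z[z]yy__   (S,z)→(Q,y,right)
state=Q head=2 tape=zy[y]y__   (Q,y)→(P,_,right)
state=P head=3 tape=zy_[y]__   (P,y)→(Q,z,right)
state=Q head=4 tape=zy_z[_]_   (Q,_)→(P,z,right)
state=P head=5 tape=zy_zz[_]   (P,_)→(P,y,left)
state=P head=4 tape=zy_z[z]y   (P,z)→(S,z,left)
state=S head=3 tape=zy_[z]zy   (S,z)→(Q,y,right)
state=Q head=4 tape=zy_y[z]y   (Q,z)→(P,x,left)
state=P head=3 tape=zy_[y]xy   (P,y)→(Q,z,right)
state=Q head=4 tape=zy_z[x]y
The non-blank tape span at halt is zy_zxy.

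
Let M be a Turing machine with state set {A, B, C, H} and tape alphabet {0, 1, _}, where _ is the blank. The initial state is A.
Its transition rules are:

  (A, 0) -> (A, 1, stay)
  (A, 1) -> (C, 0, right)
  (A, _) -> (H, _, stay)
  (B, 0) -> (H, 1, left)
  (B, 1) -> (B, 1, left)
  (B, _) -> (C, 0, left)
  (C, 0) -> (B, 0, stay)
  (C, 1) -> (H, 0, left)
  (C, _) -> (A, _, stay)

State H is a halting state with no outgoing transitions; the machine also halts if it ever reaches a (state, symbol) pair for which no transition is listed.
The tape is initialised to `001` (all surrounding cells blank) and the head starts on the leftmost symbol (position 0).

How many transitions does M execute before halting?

4

state=A head=0 tape=[0]01   (A,0)→(A,1,stay)
state=A head=0 tape=[1]01   (A,1)→(C,0,right)
state=C head=1 tape=0[0]1   (C,0)→(B,0,stay)
state=B head=1 tape=0[0]1   (B,0)→(H,1,left)
state=H head=0 tape=[0]11
M halts after 4 transitions.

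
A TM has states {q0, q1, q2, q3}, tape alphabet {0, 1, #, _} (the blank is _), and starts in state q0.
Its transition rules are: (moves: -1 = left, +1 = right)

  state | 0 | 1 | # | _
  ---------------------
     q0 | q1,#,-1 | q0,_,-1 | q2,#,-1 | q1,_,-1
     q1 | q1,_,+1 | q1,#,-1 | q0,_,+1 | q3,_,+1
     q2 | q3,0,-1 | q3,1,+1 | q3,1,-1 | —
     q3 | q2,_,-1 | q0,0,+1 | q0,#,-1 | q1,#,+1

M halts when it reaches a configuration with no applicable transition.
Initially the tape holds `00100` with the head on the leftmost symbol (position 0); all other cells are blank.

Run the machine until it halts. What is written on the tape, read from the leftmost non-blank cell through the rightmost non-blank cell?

#__0

q0 | __[0]0100   read 0 → write #, move -1, go to q1
q1 | _[_]#0100   read _ → write _, move +1, go to q3
q3 | __[#]0100   read # → write #, move -1, go to q0
q0 | _[_]#0100   read _ → write _, move -1, go to q1
q1 | [_]_#0100   read _ → write _, move +1, go to q3
q3 | _[_]#0100   read _ → write #, move +1, go to q1
q1 | _#[#]0100   read # → write _, move +1, go to q0
q0 | _#_[0]100   read 0 → write #, move -1, go to q1
q1 | _#[_]#100   read _ → write _, move +1, go to q3
q3 | _#_[#]100   read # → write #, move -1, go to q0
q0 | _#[_]#100   read _ → write _, move -1, go to q1
q1 | _[#]_#100   read # → write _, move +1, go to q0
q0 | __[_]#100   read _ → write _, move -1, go to q1
q1 | _[_]_#100   read _ → write _, move +1, go to q3
q3 | __[_]#100   read _ → write #, move +1, go to q1
q1 | __#[#]100   read # → write _, move +1, go to q0
q0 | __#_[1]00   read 1 → write _, move -1, go to q0
q0 | __#[_]_00   read _ → write _, move -1, go to q1
q1 | __[#]__00   read # → write _, move +1, go to q0
q0 | ___[_]_00   read _ → write _, move -1, go to q1
q1 | __[_]__00   read _ → write _, move +1, go to q3
q3 | ___[_]_00   read _ → write #, move +1, go to q1
q1 | ___#[_]00   read _ → write _, move +1, go to q3
q3 | ___#_[0]0   read 0 → write _, move -1, go to q2
q2 | ___#[_]_0
The non-blank tape span at halt is #__0.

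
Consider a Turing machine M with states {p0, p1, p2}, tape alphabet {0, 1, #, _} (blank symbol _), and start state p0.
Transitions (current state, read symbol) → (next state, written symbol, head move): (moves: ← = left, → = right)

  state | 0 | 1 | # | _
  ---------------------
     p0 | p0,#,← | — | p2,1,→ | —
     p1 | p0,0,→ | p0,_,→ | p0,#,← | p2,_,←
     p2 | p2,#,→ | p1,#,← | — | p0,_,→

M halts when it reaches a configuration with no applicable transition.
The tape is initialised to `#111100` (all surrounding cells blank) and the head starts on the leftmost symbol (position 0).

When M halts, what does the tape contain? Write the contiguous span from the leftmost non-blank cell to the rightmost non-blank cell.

state=p0 head=0 tape=[#]111100__   (p0,#)→(p2,1,→)
state=p2 head=1 tape=1[1]11100__   (p2,1)→(p1,#,←)
state=p1 head=0 tape=[1]#11100__   (p1,1)→(p0,_,→)
state=p0 head=1 tape=_[#]11100__   (p0,#)→(p2,1,→)
state=p2 head=2 tape=_1[1]1100__   (p2,1)→(p1,#,←)
state=p1 head=1 tape=_[1]#1100__   (p1,1)→(p0,_,→)
state=p0 head=2 tape=__[#]1100__   (p0,#)→(p2,1,→)
state=p2 head=3 tape=__1[1]100__   (p2,1)→(p1,#,←)
state=p1 head=2 tape=__[1]#100__   (p1,1)→(p0,_,→)
state=p0 head=3 tape=___[#]100__   (p0,#)→(p2,1,→)
state=p2 head=4 tape=___1[1]00__   (p2,1)→(p1,#,←)
state=p1 head=3 tape=___[1]#00__   (p1,1)→(p0,_,→)
state=p0 head=4 tape=____[#]00__   (p0,#)→(p2,1,→)
state=p2 head=5 tape=____1[0]0__   (p2,0)→(p2,#,→)
state=p2 head=6 tape=____1#[0]__   (p2,0)→(p2,#,→)
state=p2 head=7 tape=____1##[_]_   (p2,_)→(p0,_,→)
state=p0 head=8 tape=____1##_[_]
The non-blank tape span at halt is 1##.

1##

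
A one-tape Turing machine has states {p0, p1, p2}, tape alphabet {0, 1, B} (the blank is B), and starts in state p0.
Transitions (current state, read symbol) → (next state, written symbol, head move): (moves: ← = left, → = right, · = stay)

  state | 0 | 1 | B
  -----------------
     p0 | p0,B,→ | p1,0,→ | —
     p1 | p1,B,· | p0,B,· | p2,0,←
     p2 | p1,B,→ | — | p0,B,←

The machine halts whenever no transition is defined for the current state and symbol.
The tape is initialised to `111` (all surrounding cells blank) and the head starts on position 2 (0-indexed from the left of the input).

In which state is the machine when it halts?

p0

state=p0 head=2 tape=B11[1]B   (p0,1)→(p1,0,→)
state=p1 head=3 tape=B110[B]   (p1,B)→(p2,0,←)
state=p2 head=2 tape=B11[0]0   (p2,0)→(p1,B,→)
state=p1 head=3 tape=B11B[0]   (p1,0)→(p1,B,·)
state=p1 head=3 tape=B11B[B]   (p1,B)→(p2,0,←)
state=p2 head=2 tape=B11[B]0   (p2,B)→(p0,B,←)
state=p0 head=1 tape=B1[1]B0   (p0,1)→(p1,0,→)
state=p1 head=2 tape=B10[B]0   (p1,B)→(p2,0,←)
state=p2 head=1 tape=B1[0]00   (p2,0)→(p1,B,→)
state=p1 head=2 tape=B1B[0]0   (p1,0)→(p1,B,·)
state=p1 head=2 tape=B1B[B]0   (p1,B)→(p2,0,←)
state=p2 head=1 tape=B1[B]00   (p2,B)→(p0,B,←)
state=p0 head=0 tape=B[1]B00   (p0,1)→(p1,0,→)
state=p1 head=1 tape=B0[B]00   (p1,B)→(p2,0,←)
state=p2 head=0 tape=B[0]000   (p2,0)→(p1,B,→)
state=p1 head=1 tape=BB[0]00   (p1,0)→(p1,B,·)
state=p1 head=1 tape=BB[B]00   (p1,B)→(p2,0,←)
state=p2 head=0 tape=B[B]000   (p2,B)→(p0,B,←)
state=p0 head=-1 tape=[B]B000
No transition is defined for (p0, B); M halts in state p0.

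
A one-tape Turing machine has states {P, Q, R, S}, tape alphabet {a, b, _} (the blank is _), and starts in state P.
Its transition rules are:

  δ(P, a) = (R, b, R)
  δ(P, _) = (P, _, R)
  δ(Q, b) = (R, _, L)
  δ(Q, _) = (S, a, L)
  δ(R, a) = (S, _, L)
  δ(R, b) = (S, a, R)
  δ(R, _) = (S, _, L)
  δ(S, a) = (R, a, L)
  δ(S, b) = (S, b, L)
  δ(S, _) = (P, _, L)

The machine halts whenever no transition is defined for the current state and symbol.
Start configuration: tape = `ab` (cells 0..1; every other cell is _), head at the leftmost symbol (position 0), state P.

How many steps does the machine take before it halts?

10

state=P head=0 tape=__[a]b_   (P,a)→(R,b,R)
state=R head=1 tape=__b[b]_   (R,b)→(S,a,R)
state=S head=2 tape=__ba[_]   (S,_)→(P,_,L)
state=P head=1 tape=__b[a]_   (P,a)→(R,b,R)
state=R head=2 tape=__bb[_]   (R,_)→(S,_,L)
state=S head=1 tape=__b[b]_   (S,b)→(S,b,L)
state=S head=0 tape=__[b]b_   (S,b)→(S,b,L)
state=S head=-1 tape=_[_]bb_   (S,_)→(P,_,L)
state=P head=-2 tape=[_]_bb_   (P,_)→(P,_,R)
state=P head=-1 tape=_[_]bb_   (P,_)→(P,_,R)
state=P head=0 tape=__[b]b_
M halts after 10 transitions.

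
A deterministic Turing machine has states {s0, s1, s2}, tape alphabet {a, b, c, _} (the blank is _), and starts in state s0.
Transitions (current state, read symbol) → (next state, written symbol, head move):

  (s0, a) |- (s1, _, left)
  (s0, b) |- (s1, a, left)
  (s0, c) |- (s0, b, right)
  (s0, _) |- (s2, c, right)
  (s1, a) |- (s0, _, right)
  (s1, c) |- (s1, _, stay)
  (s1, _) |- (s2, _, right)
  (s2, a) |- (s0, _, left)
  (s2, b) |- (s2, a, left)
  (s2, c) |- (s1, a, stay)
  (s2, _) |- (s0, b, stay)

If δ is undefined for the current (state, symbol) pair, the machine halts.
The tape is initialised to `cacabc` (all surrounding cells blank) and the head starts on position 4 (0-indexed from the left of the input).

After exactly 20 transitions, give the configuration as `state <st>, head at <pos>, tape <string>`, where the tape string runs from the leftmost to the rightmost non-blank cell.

state s0, head at 3, tape cac__c

state=s0 head=4 tape=caca[b]c   (s0,b)→(s1,a,left)
state=s1 head=3 tape=cac[a]ac   (s1,a)→(s0,_,right)
state=s0 head=4 tape=cac_[a]c   (s0,a)→(s1,_,left)
state=s1 head=3 tape=cac[_]_c   (s1,_)→(s2,_,right)
state=s2 head=4 tape=cac_[_]c   (s2,_)→(s0,b,stay)
state=s0 head=4 tape=cac_[b]c   (s0,b)→(s1,a,left)
state=s1 head=3 tape=cac[_]ac   (s1,_)→(s2,_,right)
state=s2 head=4 tape=cac_[a]c   (s2,a)→(s0,_,left)
state=s0 head=3 tape=cac[_]_c   (s0,_)→(s2,c,right)
state=s2 head=4 tape=cacc[_]c   (s2,_)→(s0,b,stay)
state=s0 head=4 tape=cacc[b]c   (s0,b)→(s1,a,left)
state=s1 head=3 tape=cac[c]ac   (s1,c)→(s1,_,stay)
state=s1 head=3 tape=cac[_]ac   (s1,_)→(s2,_,right)
state=s2 head=4 tape=cac_[a]c   (s2,a)→(s0,_,left)
state=s0 head=3 tape=cac[_]_c   (s0,_)→(s2,c,right)
state=s2 head=4 tape=cacc[_]c   (s2,_)→(s0,b,stay)
state=s0 head=4 tape=cacc[b]c   (s0,b)→(s1,a,left)
state=s1 head=3 tape=cac[c]ac   (s1,c)→(s1,_,stay)
state=s1 head=3 tape=cac[_]ac   (s1,_)→(s2,_,right)
state=s2 head=4 tape=cac_[a]c   (s2,a)→(s0,_,left)
state=s0 head=3 tape=cac[_]_c
After 20 steps: state s0, head at 3, tape cac__c.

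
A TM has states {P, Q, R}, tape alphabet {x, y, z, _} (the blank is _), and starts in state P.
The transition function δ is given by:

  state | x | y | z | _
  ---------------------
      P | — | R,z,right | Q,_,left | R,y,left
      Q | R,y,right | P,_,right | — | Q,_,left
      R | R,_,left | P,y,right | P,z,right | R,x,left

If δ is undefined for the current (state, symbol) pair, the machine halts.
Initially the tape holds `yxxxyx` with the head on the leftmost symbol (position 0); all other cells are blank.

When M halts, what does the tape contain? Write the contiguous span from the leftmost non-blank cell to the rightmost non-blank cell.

state=P head=0 tape=[y]xxxyx   (P,y)→(R,z,right)
state=R head=1 tape=z[x]xxyx   (R,x)→(R,_,left)
state=R head=0 tape=[z]_xxyx   (R,z)→(P,z,right)
state=P head=1 tape=z[_]xxyx   (P,_)→(R,y,left)
state=R head=0 tape=[z]yxxyx   (R,z)→(P,z,right)
state=P head=1 tape=z[y]xxyx   (P,y)→(R,z,right)
state=R head=2 tape=zz[x]xyx   (R,x)→(R,_,left)
state=R head=1 tape=z[z]_xyx   (R,z)→(P,z,right)
state=P head=2 tape=zz[_]xyx   (P,_)→(R,y,left)
state=R head=1 tape=z[z]yxyx   (R,z)→(P,z,right)
state=P head=2 tape=zz[y]xyx   (P,y)→(R,z,right)
state=R head=3 tape=zzz[x]yx   (R,x)→(R,_,left)
state=R head=2 tape=zz[z]_yx   (R,z)→(P,z,right)
state=P head=3 tape=zzz[_]yx   (P,_)→(R,y,left)
state=R head=2 tape=zz[z]yyx   (R,z)→(P,z,right)
state=P head=3 tape=zzz[y]yx   (P,y)→(R,z,right)
state=R head=4 tape=zzzz[y]x   (R,y)→(P,y,right)
state=P head=5 tape=zzzzy[x]
The non-blank tape span at halt is zzzzyx.

zzzzyx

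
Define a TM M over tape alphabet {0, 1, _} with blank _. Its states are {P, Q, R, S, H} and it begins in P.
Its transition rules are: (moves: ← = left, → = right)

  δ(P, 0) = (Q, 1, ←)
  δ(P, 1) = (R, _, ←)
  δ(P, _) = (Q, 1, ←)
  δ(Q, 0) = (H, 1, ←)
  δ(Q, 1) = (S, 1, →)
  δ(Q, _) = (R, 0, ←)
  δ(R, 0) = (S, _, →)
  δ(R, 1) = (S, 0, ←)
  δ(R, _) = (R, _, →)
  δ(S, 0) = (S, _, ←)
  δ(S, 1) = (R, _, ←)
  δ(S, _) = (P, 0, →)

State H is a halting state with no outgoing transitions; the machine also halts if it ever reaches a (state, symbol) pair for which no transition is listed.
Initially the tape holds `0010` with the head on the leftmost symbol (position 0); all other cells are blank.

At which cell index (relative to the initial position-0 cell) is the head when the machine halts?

P | __[0]010__   read 0 → write 1, move ←, go to Q
Q | _[_]1010__   read _ → write 0, move ←, go to R
R | [_]01010__   read _ → write _, move →, go to R
R | _[0]1010__   read 0 → write _, move →, go to S
S | __[1]010__   read 1 → write _, move ←, go to R
R | _[_]_010__   read _ → write _, move →, go to R
R | __[_]010__   read _ → write _, move →, go to R
R | ___[0]10__   read 0 → write _, move →, go to S
S | ____[1]0__   read 1 → write _, move ←, go to R
R | ___[_]_0__   read _ → write _, move →, go to R
R | ____[_]0__   read _ → write _, move →, go to R
R | _____[0]__   read 0 → write _, move →, go to S
S | ______[_]_   read _ → write 0, move →, go to P
P | ______0[_]   read _ → write 1, move ←, go to Q
Q | ______[0]1   read 0 → write 1, move ←, go to H
H | _____[_]11
At halt the head is at cell 3.

3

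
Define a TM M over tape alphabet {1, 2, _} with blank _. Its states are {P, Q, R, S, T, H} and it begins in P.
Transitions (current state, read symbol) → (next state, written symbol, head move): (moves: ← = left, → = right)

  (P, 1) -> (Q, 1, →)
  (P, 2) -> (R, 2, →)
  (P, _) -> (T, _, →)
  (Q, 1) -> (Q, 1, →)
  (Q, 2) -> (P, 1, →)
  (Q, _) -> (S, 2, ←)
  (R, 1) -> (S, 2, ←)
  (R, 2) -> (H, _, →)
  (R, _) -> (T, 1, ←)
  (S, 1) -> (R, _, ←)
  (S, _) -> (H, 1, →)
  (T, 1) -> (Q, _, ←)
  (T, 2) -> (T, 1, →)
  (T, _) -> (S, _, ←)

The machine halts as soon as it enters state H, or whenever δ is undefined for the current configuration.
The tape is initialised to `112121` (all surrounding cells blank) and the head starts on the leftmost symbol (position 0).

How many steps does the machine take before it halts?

state=P head=0 tape=_[1]12121_   (P,1)→(Q,1,→)
state=Q head=1 tape=_1[1]2121_   (Q,1)→(Q,1,→)
state=Q head=2 tape=_11[2]121_   (Q,2)→(P,1,→)
state=P head=3 tape=_111[1]21_   (P,1)→(Q,1,→)
state=Q head=4 tape=_1111[2]1_   (Q,2)→(P,1,→)
state=P head=5 tape=_11111[1]_   (P,1)→(Q,1,→)
state=Q head=6 tape=_111111[_]   (Q,_)→(S,2,←)
state=S head=5 tape=_11111[1]2   (S,1)→(R,_,←)
state=R head=4 tape=_1111[1]_2   (R,1)→(S,2,←)
state=S head=3 tape=_111[1]2_2   (S,1)→(R,_,←)
state=R head=2 tape=_11[1]_2_2   (R,1)→(S,2,←)
state=S head=1 tape=_1[1]2_2_2   (S,1)→(R,_,←)
state=R head=0 tape=_[1]_2_2_2   (R,1)→(S,2,←)
state=S head=-1 tape=[_]2_2_2_2   (S,_)→(H,1,→)
state=H head=0 tape=1[2]_2_2_2
M halts after 14 transitions.

14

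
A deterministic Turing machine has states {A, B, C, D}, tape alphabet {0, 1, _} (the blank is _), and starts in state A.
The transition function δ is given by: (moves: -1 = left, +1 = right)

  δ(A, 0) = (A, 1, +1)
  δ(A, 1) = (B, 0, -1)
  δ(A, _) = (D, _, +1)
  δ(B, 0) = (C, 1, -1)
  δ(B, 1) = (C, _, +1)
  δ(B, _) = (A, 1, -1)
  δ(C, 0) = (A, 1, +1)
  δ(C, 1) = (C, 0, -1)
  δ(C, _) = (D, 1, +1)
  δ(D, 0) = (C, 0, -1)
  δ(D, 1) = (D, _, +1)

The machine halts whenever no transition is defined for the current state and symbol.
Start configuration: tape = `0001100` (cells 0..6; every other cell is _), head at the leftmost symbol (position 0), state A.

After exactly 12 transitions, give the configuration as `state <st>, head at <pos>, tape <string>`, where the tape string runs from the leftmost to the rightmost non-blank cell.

state D, head at 8, tape 11__111

state=A head=0 tape=[0]001100__   (A,0)→(A,1,+1)
state=A head=1 tape=1[0]01100__   (A,0)→(A,1,+1)
state=A head=2 tape=11[0]1100__   (A,0)→(A,1,+1)
state=A head=3 tape=111[1]100__   (A,1)→(B,0,-1)
state=B head=2 tape=11[1]0100__   (B,1)→(C,_,+1)
state=C head=3 tape=11_[0]100__   (C,0)→(A,1,+1)
state=A head=4 tape=11_1[1]00__   (A,1)→(B,0,-1)
state=B head=3 tape=11_[1]000__   (B,1)→(C,_,+1)
state=C head=4 tape=11__[0]00__   (C,0)→(A,1,+1)
state=A head=5 tape=11__1[0]0__   (A,0)→(A,1,+1)
state=A head=6 tape=11__11[0]__   (A,0)→(A,1,+1)
state=A head=7 tape=11__111[_]_   (A,_)→(D,_,+1)
state=D head=8 tape=11__111_[_]
After 12 steps: state D, head at 8, tape 11__111.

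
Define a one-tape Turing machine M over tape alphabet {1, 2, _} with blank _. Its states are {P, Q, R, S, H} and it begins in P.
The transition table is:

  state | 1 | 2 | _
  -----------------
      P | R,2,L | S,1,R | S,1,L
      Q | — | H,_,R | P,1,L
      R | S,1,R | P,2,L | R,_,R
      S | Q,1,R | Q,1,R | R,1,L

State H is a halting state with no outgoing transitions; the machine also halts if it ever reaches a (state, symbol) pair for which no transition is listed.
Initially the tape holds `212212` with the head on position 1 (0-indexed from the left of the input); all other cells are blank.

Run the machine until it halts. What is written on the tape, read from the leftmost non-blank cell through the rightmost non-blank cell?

11_22212

P | ___2[1]2212   read 1 → write 2, move L, go to R
R | ___[2]22212   read 2 → write 2, move L, go to P
P | __[_]222212   read _ → write 1, move L, go to S
S | _[_]1222212   read _ → write 1, move L, go to R
R | [_]11222212   read _ → write _, move R, go to R
R | _[1]1222212   read 1 → write 1, move R, go to S
S | _1[1]222212   read 1 → write 1, move R, go to Q
Q | _11[2]22212   read 2 → write _, move R, go to H
H | _11_[2]2212
The non-blank tape span at halt is 11_22212.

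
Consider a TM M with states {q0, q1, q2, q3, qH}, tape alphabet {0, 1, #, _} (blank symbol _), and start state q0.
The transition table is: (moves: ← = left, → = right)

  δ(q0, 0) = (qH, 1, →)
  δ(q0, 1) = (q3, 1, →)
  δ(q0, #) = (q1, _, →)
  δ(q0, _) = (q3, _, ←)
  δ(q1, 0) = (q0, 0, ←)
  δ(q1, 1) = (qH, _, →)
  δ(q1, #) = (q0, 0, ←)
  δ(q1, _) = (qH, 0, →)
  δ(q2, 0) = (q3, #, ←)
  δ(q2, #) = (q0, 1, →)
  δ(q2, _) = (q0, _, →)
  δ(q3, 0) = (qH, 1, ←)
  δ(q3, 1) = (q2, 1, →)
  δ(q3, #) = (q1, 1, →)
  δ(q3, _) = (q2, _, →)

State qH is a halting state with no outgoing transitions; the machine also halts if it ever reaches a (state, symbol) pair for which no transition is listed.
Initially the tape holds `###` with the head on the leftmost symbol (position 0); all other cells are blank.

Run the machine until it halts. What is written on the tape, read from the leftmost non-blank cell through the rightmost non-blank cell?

state=q0 head=0 tape=_[#]##   (q0,#)→(q1,_,→)
state=q1 head=1 tape=__[#]#   (q1,#)→(q0,0,←)
state=q0 head=0 tape=_[_]0#   (q0,_)→(q3,_,←)
state=q3 head=-1 tape=[_]_0#   (q3,_)→(q2,_,→)
state=q2 head=0 tape=_[_]0#   (q2,_)→(q0,_,→)
state=q0 head=1 tape=__[0]#   (q0,0)→(qH,1,→)
state=qH head=2 tape=__1[#]
The non-blank tape span at halt is 1#.

1#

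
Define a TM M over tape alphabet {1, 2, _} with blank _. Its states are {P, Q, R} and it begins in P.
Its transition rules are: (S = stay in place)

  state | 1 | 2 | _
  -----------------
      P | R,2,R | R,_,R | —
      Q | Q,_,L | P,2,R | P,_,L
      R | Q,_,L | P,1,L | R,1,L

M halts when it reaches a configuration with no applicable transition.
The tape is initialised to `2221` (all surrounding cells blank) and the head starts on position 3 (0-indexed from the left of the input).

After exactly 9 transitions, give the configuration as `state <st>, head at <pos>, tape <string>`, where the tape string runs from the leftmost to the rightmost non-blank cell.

state R, head at 0, tape 211_1

P | 222[1]_   read 1 → write 2, move R, go to R
R | 2222[_]   read _ → write 1, move L, go to R
R | 222[2]1   read 2 → write 1, move L, go to P
P | 22[2]11   read 2 → write _, move R, go to R
R | 22_[1]1   read 1 → write _, move L, go to Q
Q | 22[_]_1   read _ → write _, move L, go to P
P | 2[2]__1   read 2 → write _, move R, go to R
R | 2_[_]_1   read _ → write 1, move L, go to R
R | 2[_]1_1   read _ → write 1, move L, go to R
R | [2]11_1
After 9 steps: state R, head at 0, tape 211_1.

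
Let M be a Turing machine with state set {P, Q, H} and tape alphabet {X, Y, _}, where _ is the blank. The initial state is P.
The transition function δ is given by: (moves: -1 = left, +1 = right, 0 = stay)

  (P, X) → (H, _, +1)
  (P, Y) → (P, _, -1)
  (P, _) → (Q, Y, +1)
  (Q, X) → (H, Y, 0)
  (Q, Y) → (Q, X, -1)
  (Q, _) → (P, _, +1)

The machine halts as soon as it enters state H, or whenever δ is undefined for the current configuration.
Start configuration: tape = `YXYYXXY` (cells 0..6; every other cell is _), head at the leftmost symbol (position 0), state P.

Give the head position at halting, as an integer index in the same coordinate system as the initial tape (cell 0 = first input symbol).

2

state=P head=0 tape=_[Y]XYYXXY   (P,Y)→(P,_,-1)
state=P head=-1 tape=[_]_XYYXXY   (P,_)→(Q,Y,+1)
state=Q head=0 tape=Y[_]XYYXXY   (Q,_)→(P,_,+1)
state=P head=1 tape=Y_[X]YYXXY   (P,X)→(H,_,+1)
state=H head=2 tape=Y__[Y]YXXY
At halt the head is at cell 2.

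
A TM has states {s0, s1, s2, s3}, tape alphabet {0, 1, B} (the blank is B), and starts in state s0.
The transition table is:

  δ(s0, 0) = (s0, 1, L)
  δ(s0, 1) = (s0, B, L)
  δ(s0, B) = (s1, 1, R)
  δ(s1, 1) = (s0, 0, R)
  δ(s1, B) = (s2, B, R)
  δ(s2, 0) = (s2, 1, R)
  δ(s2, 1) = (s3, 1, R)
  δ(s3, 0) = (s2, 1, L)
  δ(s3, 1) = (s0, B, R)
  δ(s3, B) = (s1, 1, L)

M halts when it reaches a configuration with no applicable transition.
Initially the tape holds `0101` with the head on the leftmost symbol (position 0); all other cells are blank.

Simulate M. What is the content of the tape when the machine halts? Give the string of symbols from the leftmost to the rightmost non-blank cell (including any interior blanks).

state=s0 head=0 tape=BB[0]101   (s0,0)→(s0,1,L)
state=s0 head=-1 tape=B[B]1101   (s0,B)→(s1,1,R)
state=s1 head=0 tape=B1[1]101   (s1,1)→(s0,0,R)
state=s0 head=1 tape=B10[1]01   (s0,1)→(s0,B,L)
state=s0 head=0 tape=B1[0]B01   (s0,0)→(s0,1,L)
state=s0 head=-1 tape=B[1]1B01   (s0,1)→(s0,B,L)
state=s0 head=-2 tape=[B]B1B01   (s0,B)→(s1,1,R)
state=s1 head=-1 tape=1[B]1B01   (s1,B)→(s2,B,R)
state=s2 head=0 tape=1B[1]B01   (s2,1)→(s3,1,R)
state=s3 head=1 tape=1B1[B]01   (s3,B)→(s1,1,L)
state=s1 head=0 tape=1B[1]101   (s1,1)→(s0,0,R)
state=s0 head=1 tape=1B0[1]01   (s0,1)→(s0,B,L)
state=s0 head=0 tape=1B[0]B01   (s0,0)→(s0,1,L)
state=s0 head=-1 tape=1[B]1B01   (s0,B)→(s1,1,R)
state=s1 head=0 tape=11[1]B01   (s1,1)→(s0,0,R)
state=s0 head=1 tape=110[B]01   (s0,B)→(s1,1,R)
state=s1 head=2 tape=1101[0]1
The non-blank tape span at halt is 110101.

110101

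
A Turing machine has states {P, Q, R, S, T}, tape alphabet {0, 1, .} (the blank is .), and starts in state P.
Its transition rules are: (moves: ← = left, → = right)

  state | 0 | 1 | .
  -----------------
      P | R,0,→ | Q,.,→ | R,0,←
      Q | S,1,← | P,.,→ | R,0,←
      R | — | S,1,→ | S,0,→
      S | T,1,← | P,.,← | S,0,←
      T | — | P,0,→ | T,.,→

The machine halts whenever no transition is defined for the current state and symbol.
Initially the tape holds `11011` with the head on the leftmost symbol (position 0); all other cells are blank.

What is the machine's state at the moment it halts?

T

P | [1]1011   read 1 → write ., move →, go to Q
Q | .[1]011   read 1 → write ., move →, go to P
P | ..[0]11   read 0 → write 0, move →, go to R
R | ..0[1]1   read 1 → write 1, move →, go to S
S | ..01[1]   read 1 → write ., move ←, go to P
P | ..0[1].   read 1 → write ., move →, go to Q
Q | ..0.[.]   read . → write 0, move ←, go to R
R | ..0[.]0   read . → write 0, move →, go to S
S | ..00[0]   read 0 → write 1, move ←, go to T
T | ..0[0]1
No transition is defined for (T, 0); M halts in state T.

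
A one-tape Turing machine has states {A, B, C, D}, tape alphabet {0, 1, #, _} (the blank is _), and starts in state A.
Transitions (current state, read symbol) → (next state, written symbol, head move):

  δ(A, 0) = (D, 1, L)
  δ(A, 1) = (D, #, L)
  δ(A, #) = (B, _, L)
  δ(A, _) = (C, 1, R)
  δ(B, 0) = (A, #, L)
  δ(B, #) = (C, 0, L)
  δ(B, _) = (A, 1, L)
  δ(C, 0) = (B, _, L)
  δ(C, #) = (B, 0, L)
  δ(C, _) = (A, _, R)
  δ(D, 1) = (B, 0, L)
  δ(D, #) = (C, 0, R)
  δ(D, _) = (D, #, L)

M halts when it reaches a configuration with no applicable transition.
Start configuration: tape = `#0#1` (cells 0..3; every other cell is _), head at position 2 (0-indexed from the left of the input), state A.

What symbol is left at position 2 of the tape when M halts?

A | __#0[#]1   read # → write _, move L, go to B
B | __#[0]_1   read 0 → write #, move L, go to A
A | __[#]#_1   read # → write _, move L, go to B
B | _[_]_#_1   read _ → write 1, move L, go to A
A | [_]1_#_1   read _ → write 1, move R, go to C
C | 1[1]_#_1
Cell 2 holds _ when M halts.

_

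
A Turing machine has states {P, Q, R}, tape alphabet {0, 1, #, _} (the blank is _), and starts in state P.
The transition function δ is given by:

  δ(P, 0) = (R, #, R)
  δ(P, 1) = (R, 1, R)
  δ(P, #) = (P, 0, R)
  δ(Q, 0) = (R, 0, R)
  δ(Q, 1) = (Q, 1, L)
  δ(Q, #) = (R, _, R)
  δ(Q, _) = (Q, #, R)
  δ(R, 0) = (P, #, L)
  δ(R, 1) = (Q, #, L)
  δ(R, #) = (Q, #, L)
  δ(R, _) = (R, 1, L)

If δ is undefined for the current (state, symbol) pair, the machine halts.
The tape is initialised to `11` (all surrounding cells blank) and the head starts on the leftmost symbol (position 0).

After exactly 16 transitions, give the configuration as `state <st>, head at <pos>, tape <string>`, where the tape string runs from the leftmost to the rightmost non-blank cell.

state R, head at 0, tape #11

state=P head=0 tape=_[1]1_   (P,1)→(R,1,R)
state=R head=1 tape=_1[1]_   (R,1)→(Q,#,L)
state=Q head=0 tape=_[1]#_   (Q,1)→(Q,1,L)
state=Q head=-1 tape=[_]1#_   (Q,_)→(Q,#,R)
state=Q head=0 tape=#[1]#_   (Q,1)→(Q,1,L)
state=Q head=-1 tape=[#]1#_   (Q,#)→(R,_,R)
state=R head=0 tape=_[1]#_   (R,1)→(Q,#,L)
state=Q head=-1 tape=[_]##_   (Q,_)→(Q,#,R)
state=Q head=0 tape=#[#]#_   (Q,#)→(R,_,R)
state=R head=1 tape=#_[#]_   (R,#)→(Q,#,L)
state=Q head=0 tape=#[_]#_   (Q,_)→(Q,#,R)
state=Q head=1 tape=##[#]_   (Q,#)→(R,_,R)
state=R head=2 tape=##_[_]   (R,_)→(R,1,L)
state=R head=1 tape=##[_]1   (R,_)→(R,1,L)
state=R head=0 tape=#[#]11   (R,#)→(Q,#,L)
state=Q head=-1 tape=[#]#11   (Q,#)→(R,_,R)
state=R head=0 tape=_[#]11
After 16 steps: state R, head at 0, tape #11.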